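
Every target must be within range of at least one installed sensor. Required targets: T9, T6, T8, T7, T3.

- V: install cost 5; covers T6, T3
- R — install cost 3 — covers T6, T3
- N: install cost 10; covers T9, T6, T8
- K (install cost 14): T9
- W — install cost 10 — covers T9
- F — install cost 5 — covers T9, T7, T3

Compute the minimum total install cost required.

This is a weighted set-cover instance.
The greedy cost-per-new-target heuristic would pick R, F, and N for 18, but a cheaper cover exists.
Choose N and F: together they cover T9, T6, T8, T7, T3 — every target.
Total install cost: 10 + 5 = 15.
No cover costs less than 15.

15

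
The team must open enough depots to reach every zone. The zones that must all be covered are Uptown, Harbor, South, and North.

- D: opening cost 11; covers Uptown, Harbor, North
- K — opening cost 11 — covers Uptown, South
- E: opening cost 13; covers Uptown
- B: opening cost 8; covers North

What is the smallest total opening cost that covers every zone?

This is an integer covering problem.
Choose D and K: together they cover Uptown, Harbor, South, North — every zone.
Total opening cost: 11 + 11 = 22.
No cover costs less than 22.

22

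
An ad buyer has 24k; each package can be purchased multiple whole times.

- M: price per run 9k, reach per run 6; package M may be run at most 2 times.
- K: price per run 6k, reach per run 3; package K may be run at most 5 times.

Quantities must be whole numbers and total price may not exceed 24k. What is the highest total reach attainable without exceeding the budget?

15

Take 2×M and 1×K: price 24 ≤ 24, reach 2·6 + 1·3 = 15.
M has the best ratio (6/9) and is taken to its limit of 2; remaining capacity is filled optimally with the others.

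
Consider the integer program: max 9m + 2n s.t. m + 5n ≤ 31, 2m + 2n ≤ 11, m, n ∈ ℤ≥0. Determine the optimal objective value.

45

(m,n)=(5,0) is feasible, giving 45.
(m,n)=(4,1) is feasible, giving 38.
(m,n)=(4,0) is feasible, giving 36.
The best lattice point is (5,0), giving 45.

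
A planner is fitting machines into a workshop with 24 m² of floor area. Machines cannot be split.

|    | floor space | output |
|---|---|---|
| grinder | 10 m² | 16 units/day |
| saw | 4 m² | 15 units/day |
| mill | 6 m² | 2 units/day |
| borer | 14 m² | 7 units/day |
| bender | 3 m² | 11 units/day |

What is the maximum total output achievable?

44

Allowing fractional choices, the relaxed optimum would be about 45.5, but machines are indivisible.
grinder + saw + bender: floor space 10 + 4 + 3 = 17 ≤ 24, output 16 + 15 + 11 = 42.
grinder + saw + mill + bender: floor space 10 + 4 + 6 + 3 = 23 ≤ 24, output 16 + 15 + 2 + 11 = 44.
grinder + saw + mill: floor space 10 + 4 + 6 = 20 ≤ 24, output 16 + 15 + 2 = 33.
Best is grinder, saw, mill, and bender with total output 44.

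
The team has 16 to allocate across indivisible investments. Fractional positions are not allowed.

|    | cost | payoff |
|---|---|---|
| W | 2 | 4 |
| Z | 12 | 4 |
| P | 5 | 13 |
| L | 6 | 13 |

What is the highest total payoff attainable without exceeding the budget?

P + L: cost 5 + 6 = 11 ≤ 16, payoff 13 + 13 = 26.
W + P: cost 2 + 5 = 7 ≤ 16, payoff 4 + 13 = 17.
W + P + L: cost 2 + 5 + 6 = 13 ≤ 16, payoff 4 + 13 + 13 = 30.
Best is W, P, and L with total payoff 30.

30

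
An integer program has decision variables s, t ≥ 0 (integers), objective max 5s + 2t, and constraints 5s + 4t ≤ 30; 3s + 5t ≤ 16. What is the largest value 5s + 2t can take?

25

(s,t)=(5,0): 5·5+4·0=25≤30, 3·5+5·0=15≤16, objective 25.
(s,t)=(4,0): 5·4+4·0=20≤30, 3·4+5·0=12≤16, objective 20.
The best lattice point is (5,0), giving 25.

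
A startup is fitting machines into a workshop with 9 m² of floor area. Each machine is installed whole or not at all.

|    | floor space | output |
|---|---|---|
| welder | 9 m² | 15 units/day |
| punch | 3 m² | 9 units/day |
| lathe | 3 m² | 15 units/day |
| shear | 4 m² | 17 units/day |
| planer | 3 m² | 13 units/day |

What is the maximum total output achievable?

37

Allowing fractional choices, the relaxed optimum would be about 40.8, but machines are indivisible.
lathe + shear: floor space 3 + 4 = 7 ≤ 9, output 15 + 17 = 32.
shear + planer: floor space 4 + 3 = 7 ≤ 9, output 17 + 13 = 30.
punch + lathe + planer: floor space 3 + 3 + 3 = 9 ≤ 9, output 9 + 15 + 13 = 37.
Best is punch, lathe, and planer with total output 37.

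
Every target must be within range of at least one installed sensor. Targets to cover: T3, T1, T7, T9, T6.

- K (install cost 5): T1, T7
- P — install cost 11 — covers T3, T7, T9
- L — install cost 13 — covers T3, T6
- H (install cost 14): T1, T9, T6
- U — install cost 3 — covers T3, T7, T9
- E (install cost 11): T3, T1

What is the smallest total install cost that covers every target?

17

This is a weighted set-cover instance.
Choose H and U: together they cover T3, T1, T7, T9, T6 — every target.
Total install cost: 14 + 3 = 17.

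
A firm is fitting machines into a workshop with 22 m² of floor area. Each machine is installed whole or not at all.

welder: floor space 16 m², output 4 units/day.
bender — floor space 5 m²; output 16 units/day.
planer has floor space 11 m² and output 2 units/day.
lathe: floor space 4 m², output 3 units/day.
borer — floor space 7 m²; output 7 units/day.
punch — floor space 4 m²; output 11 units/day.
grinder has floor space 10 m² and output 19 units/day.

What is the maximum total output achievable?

This is an integer program with binary decision variables.
Take bender, punch, and grinder: floor space 5 + 4 + 10 = 19 ≤ 22, output 16 + 11 + 19 = 46.
No other feasible combination does better.

46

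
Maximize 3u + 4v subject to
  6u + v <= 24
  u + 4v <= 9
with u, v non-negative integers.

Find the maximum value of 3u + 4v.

Relaxing integrality, the LP optimum is 16.57 at (u,v) = (3.78, 1.3), which is not an integer point.
(u,v)=(3,1): 6·3+1·1=19≤24, 1·3+4·1=7≤9, objective 13.
(u,v)=(4,0): 6·4+1·0=24≤24, 1·4+4·0=4≤9, objective 12.
Maximum is 13 at (u,v)=(3,1).

13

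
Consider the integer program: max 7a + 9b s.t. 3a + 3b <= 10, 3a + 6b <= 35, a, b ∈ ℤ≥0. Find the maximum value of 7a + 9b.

27

(a,b)=(0,3): 3·0+3·3=9≤10, 3·0+6·3=18≤35, objective 27.
(a,b)=(1,2): 3·1+3·2=9≤10, 3·1+6·2=15≤35, objective 25.
(a,b)=(0,2): 3·0+3·2=6≤10, 3·0+6·2=12≤35, objective 18.
Maximum is 27 at (a,b)=(0,3).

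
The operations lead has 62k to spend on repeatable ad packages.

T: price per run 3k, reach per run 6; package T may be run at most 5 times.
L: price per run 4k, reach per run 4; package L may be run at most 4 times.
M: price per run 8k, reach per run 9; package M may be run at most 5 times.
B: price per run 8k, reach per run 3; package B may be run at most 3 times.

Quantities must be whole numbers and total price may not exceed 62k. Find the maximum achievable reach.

This is a bounded integer knapsack.
Take 5×T, 1×L, and 5×M: price 59 ≤ 62, reach 5·6 + 1·4 + 5·9 = 79.
T has the best ratio (6/3) and is taken to its limit of 5; remaining capacity is filled optimally with the others.

79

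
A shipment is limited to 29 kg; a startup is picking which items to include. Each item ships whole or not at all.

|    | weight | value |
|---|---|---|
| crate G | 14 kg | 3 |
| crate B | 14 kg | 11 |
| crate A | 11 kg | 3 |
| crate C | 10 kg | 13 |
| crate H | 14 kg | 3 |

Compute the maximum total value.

crate B + crate C: weight 14 + 10 = 24 ≤ 29, value 11 + 13 = 24.
crate A + crate C: weight 11 + 10 = 21 ≤ 29, value 3 + 13 = 16.
Best is crate B and crate C with total value 24.

24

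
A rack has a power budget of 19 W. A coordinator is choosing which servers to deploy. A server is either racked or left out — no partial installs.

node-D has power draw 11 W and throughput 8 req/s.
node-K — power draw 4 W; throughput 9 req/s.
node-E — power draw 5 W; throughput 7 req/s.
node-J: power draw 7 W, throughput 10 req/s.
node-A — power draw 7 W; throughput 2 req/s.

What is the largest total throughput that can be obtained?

26

This is a 0-1 knapsack instance.
Allowing fractional choices, the relaxed optimum would be about 28.2, but servers are indivisible.
node-K + node-J + node-A: power draw 4 + 7 + 7 = 18 ≤ 19, throughput 9 + 10 + 2 = 21.
node-K + node-E + node-J: power draw 4 + 5 + 7 = 16 ≤ 19, throughput 9 + 7 + 10 = 26.
Best is node-K, node-E, and node-J with total throughput 26.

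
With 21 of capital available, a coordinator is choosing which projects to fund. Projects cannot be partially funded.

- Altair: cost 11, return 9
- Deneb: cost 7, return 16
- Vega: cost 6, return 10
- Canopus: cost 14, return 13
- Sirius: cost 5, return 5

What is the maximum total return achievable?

This is a 0-1 knapsack instance.
Take Deneb, Vega, and Sirius: cost 7 + 6 + 5 = 18 ≤ 21, return 16 + 10 + 5 = 31.
No other feasible combination does better.

31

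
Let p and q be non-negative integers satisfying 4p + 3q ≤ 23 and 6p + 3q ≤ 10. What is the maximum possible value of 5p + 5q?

(p,q)=(0,3): 4·0+3·3=9≤23, 6·0+3·3=9≤10, objective 15.
(p,q)=(0,2): 4·0+3·2=6≤23, 6·0+3·2=6≤10, objective 10.
No feasible integer point exceeds 15.

15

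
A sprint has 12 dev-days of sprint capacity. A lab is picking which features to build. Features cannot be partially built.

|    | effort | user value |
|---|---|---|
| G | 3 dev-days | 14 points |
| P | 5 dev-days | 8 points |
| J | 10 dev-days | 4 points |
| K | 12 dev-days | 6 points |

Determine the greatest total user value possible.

Allowing fractional choices, the relaxed optimum would be about 24.0, but features are indivisible.
G: effort 3 ≤ 12, user value 14.
G + P: effort 3 + 5 = 8 ≤ 12, user value 14 + 8 = 22.
Best is G and P with total user value 22.

22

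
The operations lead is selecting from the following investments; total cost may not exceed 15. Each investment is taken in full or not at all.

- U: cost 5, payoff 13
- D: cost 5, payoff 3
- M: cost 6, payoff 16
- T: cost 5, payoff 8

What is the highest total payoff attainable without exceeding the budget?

This is an integer program with binary decision variables.
Take U and M: cost 5 + 6 = 11 ≤ 15, payoff 13 + 16 = 29.
No other feasible combination does better.

29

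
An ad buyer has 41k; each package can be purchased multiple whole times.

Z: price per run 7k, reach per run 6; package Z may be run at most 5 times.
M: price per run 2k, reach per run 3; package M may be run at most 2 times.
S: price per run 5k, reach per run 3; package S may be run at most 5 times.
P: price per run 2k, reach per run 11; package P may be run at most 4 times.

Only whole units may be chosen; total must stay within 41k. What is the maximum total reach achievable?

74

P has the best ratio (11/2); taking only P gives at most 4×11 = 44 (stopped by the supply cap of 4).
Mixing does better — 4×Z, 2×M, and 4×P: price 40 ≤ 41, reach 4·6 + 2·3 + 4·11 = 74.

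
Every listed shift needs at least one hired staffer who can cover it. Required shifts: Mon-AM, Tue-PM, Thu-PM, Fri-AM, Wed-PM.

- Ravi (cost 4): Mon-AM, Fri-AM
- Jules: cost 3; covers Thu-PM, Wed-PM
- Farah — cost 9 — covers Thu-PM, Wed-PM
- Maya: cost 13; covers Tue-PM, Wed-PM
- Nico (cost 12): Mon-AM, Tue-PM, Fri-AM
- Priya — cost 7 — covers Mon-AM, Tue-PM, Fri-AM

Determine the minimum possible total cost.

10

The greedy cost-per-new-shift heuristic would pick Jules, Ravi, and Priya for 14, but a cheaper cover exists.
Choose Jules and Priya: together they cover Mon-AM, Tue-PM, Thu-PM, Fri-AM, Wed-PM — every shift.
Total cost: 3 + 7 = 10.
No cover costs less than 10.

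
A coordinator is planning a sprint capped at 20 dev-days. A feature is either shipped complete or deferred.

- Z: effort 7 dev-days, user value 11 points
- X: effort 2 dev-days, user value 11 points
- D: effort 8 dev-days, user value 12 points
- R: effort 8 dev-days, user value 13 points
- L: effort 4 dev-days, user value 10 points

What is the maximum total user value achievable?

X + D + R: effort 2 + 8 + 8 = 18 ≤ 20, user value 11 + 12 + 13 = 36.
D + R + L: effort 8 + 8 + 4 = 20 ≤ 20, user value 12 + 13 + 10 = 35.
Z + X + R: effort 7 + 2 + 8 = 17 ≤ 20, user value 11 + 11 + 13 = 35.
Best is X, D, and R with total user value 36.

36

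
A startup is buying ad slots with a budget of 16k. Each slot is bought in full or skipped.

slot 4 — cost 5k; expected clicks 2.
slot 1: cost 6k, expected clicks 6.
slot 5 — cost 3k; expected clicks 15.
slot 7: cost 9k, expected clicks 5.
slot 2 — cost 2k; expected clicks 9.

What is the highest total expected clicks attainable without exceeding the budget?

32

slot 4 + slot 1 + slot 5 + slot 2: cost 5 + 6 + 3 + 2 = 16 ≤ 16, expected clicks 2 + 6 + 15 + 9 = 32.
slot 1 + slot 5 + slot 2: cost 6 + 3 + 2 = 11 ≤ 16, expected clicks 6 + 15 + 9 = 30.
Best is slot 4, slot 1, slot 5, and slot 2 with total expected clicks 32.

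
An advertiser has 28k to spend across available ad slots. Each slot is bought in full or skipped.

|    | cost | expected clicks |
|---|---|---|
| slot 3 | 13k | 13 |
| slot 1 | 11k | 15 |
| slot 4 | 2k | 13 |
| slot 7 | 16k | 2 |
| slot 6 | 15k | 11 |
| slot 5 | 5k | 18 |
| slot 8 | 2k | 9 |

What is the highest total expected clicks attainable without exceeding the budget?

55

Treat it as a binary knapsack problem.
Allowing fractional choices, the relaxed optimum would be about 63.0, but ad slots are indivisible.
slot 4 + slot 6 + slot 5 + slot 8: cost 2 + 15 + 5 + 2 = 24 ≤ 28, expected clicks 13 + 11 + 18 + 9 = 51.
slot 1 + slot 4 + slot 5 + slot 8: cost 11 + 2 + 5 + 2 = 20 ≤ 28, expected clicks 15 + 13 + 18 + 9 = 55.
slot 3 + slot 4 + slot 5 + slot 8: cost 13 + 2 + 5 + 2 = 22 ≤ 28, expected clicks 13 + 13 + 18 + 9 = 53.
Best is slot 1, slot 4, slot 5, and slot 8 with total expected clicks 55.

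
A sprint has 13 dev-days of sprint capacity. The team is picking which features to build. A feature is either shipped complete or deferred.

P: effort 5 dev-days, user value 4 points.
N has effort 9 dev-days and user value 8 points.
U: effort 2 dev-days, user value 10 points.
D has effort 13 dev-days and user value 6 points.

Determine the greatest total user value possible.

N + U: effort 9 + 2 = 11 ≤ 13, user value 8 + 10 = 18.
P + U: effort 5 + 2 = 7 ≤ 13, user value 4 + 10 = 14.
Best is N and U with total user value 18.

18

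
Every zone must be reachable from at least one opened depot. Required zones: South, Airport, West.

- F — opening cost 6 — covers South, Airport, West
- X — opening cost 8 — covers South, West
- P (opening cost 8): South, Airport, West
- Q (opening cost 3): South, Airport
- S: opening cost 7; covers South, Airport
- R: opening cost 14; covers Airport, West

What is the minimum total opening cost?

This is a weighted set-cover instance.
F alone covers South, Airport, West — every zone.
Total opening cost: 6.

6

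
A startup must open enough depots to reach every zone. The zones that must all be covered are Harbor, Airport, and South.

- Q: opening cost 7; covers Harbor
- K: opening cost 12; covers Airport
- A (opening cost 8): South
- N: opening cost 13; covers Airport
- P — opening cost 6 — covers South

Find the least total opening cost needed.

This is an integer covering problem.
Choose Q, K, and P: together they cover Harbor, Airport, South — every zone.
Total opening cost: 7 + 12 + 6 = 25.
No cover costs less than 25.

25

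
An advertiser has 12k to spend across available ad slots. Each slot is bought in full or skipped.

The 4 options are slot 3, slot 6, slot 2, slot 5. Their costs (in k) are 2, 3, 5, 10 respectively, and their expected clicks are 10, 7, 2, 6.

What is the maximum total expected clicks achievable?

19

Allowing fractional choices, the relaxed optimum would be about 21.2, but ad slots are indivisible.
slot 3 + slot 5: cost 2 + 10 = 12 ≤ 12, expected clicks 10 + 6 = 16.
slot 3 + slot 6: cost 2 + 3 = 5 ≤ 12, expected clicks 10 + 7 = 17.
slot 3 + slot 6 + slot 2: cost 2 + 3 + 5 = 10 ≤ 12, expected clicks 10 + 7 + 2 = 19.
Best is slot 3, slot 6, and slot 2 with total expected clicks 19.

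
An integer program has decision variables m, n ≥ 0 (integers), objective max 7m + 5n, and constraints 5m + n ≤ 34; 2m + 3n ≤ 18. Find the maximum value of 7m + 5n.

(m,n)=(6,2) is feasible, giving 52.
(m,n)=(6,1) is feasible, giving 47.
(m,n)=(5,2) is feasible, giving 45.
(m,n)=(6,0) is feasible, giving 42.
The best lattice point is (6,2), giving 52.

52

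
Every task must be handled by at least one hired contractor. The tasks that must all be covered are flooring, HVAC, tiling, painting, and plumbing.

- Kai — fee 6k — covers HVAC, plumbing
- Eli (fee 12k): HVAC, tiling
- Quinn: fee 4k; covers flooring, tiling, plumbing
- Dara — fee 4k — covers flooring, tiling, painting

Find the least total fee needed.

10

The greedy cost-per-new-task heuristic would pick Quinn, Dara, and Kai for 14, but a cheaper cover exists.
Choose Kai and Dara: together they cover flooring, HVAC, tiling, painting, plumbing — every task.
Total fee: 6 + 4 = 10.
No cover costs less than 10.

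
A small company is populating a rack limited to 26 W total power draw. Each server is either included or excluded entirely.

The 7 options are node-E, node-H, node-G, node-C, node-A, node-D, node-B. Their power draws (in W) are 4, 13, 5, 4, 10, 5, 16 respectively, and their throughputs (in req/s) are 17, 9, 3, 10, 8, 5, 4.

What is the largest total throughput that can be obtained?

41

Take node-E, node-H, node-C, and node-D: power draw 4 + 13 + 4 + 5 = 26 ≤ 26, throughput 17 + 9 + 10 + 5 = 41.
No other feasible combination does better.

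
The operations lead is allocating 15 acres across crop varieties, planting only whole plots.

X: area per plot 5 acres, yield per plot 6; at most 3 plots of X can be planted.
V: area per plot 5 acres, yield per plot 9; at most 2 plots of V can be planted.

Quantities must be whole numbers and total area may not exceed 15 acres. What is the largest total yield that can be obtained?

24

V has the best ratio (9/5); taking only V gives at most 2×9 = 18 (stopped by the supply cap of 2).
Mixing does better — 1×X and 2×V: area 15 ≤ 15, yield 1·6 + 2·9 = 24.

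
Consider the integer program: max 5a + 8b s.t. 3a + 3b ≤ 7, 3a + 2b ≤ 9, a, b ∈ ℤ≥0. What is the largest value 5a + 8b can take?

16

The continuous relaxation peaks at (0, 2.33) with value 18.67; rounding to a feasible lattice point costs some objective.
(a,b)=(0,2): 3·0+3·2=6≤7, 3·0+2·2=4≤9, objective 16.
(a,b)=(1,1): 3·1+3·1=6≤7, 3·1+2·1=5≤9, objective 13.
(a,b)=(0,1): 3·0+3·1=3≤7, 3·0+2·1=2≤9, objective 8.
Maximum is 16 at (a,b)=(0,2).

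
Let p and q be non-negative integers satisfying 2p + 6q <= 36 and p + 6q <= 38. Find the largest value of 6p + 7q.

108

(p,q)=(18,0): 2·18+6·0=36≤36, 1·18+6·0=18≤38, objective 108.
(p,q)=(17,0): 2·17+6·0=34≤36, 1·17+6·0=17≤38, objective 102.
No feasible integer point exceeds 108.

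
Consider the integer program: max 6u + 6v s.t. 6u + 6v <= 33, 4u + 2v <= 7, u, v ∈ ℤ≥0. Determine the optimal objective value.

18

(u,v)=(0,3) is feasible, giving 18.
(u,v)=(0,2) is feasible, giving 12.
No feasible integer point exceeds 18.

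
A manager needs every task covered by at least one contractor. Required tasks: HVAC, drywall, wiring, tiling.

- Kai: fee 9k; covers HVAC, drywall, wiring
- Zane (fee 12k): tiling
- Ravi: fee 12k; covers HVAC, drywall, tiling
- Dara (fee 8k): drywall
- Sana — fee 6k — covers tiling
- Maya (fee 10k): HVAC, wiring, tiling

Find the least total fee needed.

15

This is a weighted set-cover instance.
Choose Kai and Sana: together they cover HVAC, drywall, wiring, tiling — every task.
Total fee: 9 + 6 = 15.
No cover costs less than 15.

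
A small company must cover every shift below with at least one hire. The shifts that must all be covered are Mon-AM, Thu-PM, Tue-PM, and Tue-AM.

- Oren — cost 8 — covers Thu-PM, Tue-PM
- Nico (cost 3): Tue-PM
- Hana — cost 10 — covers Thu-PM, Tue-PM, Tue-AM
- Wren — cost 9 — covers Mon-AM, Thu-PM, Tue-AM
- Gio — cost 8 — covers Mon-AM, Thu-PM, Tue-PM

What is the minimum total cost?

12

The greedy cost-per-new-shift heuristic would pick Gio and Wren for 17, but a cheaper cover exists.
Choose Nico and Wren: together they cover Mon-AM, Thu-PM, Tue-PM, Tue-AM — every shift.
Total cost: 3 + 9 = 12.
No cover costs less than 12.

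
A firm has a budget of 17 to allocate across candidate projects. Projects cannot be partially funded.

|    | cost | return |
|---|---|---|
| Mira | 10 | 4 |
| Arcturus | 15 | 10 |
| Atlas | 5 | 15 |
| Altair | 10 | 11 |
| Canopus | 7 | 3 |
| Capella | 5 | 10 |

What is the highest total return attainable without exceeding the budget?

Allowing fractional choices, the relaxed optimum would be about 32.7, but projects are indivisible.
Atlas + Altair: cost 5 + 10 = 15 ≤ 17, return 15 + 11 = 26.
Atlas + Canopus + Capella: cost 5 + 7 + 5 = 17 ≤ 17, return 15 + 3 + 10 = 28.
Atlas + Capella: cost 5 + 5 = 10 ≤ 17, return 15 + 10 = 25.
Best is Atlas, Canopus, and Capella with total return 28.

28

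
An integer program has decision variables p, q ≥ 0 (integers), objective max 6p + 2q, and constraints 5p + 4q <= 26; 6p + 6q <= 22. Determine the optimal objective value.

The continuous relaxation peaks at (3.67, 0) with value 22.00; rounding to a feasible lattice point costs some objective.
(p,q)=(3,0): 5·3+4·0=15≤26, 6·3+6·0=18≤22, objective 18.
(p,q)=(2,1): 5·2+4·1=14≤26, 6·2+6·1=18≤22, objective 14.
(p,q)=(2,0): 5·2+4·0=10≤26, 6·2+6·0=12≤22, objective 12.
Maximum is 18 at (p,q)=(3,0).

18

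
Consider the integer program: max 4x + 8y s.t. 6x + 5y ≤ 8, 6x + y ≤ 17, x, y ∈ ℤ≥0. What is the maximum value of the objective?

The continuous relaxation peaks at (0, 1.6) with value 12.80; rounding to a feasible lattice point costs some objective.
(x,y)=(0,1): 6·0+5·1=5≤8, 6·0+1·1=1≤17, objective 8.
(x,y)=(1,0): 6·1+5·0=6≤8, 6·1+1·0=6≤17, objective 4.
(x,y)=(0,0): 6·0+5·0=0≤8, 6·0+1·0=0≤17, objective 0.
The best lattice point is (0,1), giving 8.

8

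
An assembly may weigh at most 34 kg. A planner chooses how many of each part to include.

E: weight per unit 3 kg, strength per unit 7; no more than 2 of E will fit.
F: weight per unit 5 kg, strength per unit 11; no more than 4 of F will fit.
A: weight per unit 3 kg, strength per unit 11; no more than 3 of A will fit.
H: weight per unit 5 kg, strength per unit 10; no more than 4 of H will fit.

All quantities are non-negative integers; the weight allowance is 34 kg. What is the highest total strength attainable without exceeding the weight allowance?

87

3×F, 3×A, and 2×H: weight 34 ≤ 34, strength 3·11 + 3·11 + 2·10 = 86.
4×F, 3×A, and 1×H: weight 34 ≤ 34, strength 4·11 + 3·11 + 1·10 = 87.
Best is 87.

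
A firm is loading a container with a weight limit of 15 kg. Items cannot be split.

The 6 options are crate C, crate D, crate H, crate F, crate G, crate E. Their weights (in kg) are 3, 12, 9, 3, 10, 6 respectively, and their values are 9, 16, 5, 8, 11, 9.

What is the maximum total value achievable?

Treat it as a binary knapsack problem.
Allowing fractional choices, the relaxed optimum would be about 30.0, but items are indivisible.
crate C + crate F + crate E: weight 3 + 3 + 6 = 12 ≤ 15, value 9 + 8 + 9 = 26.
crate D + crate F: weight 12 + 3 = 15 ≤ 15, value 16 + 8 = 24.
crate C + crate D: weight 3 + 12 = 15 ≤ 15, value 9 + 16 = 25.
Best is crate C, crate F, and crate E with total value 26.

26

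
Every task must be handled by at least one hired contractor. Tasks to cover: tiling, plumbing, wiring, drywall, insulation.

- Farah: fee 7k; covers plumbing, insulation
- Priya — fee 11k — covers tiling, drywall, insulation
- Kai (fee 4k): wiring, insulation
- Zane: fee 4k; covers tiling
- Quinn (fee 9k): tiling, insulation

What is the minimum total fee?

22

The greedy cost-per-new-task heuristic would pick Kai, Zane, Farah, and Priya for 26, but a cheaper cover exists.
Choose Farah, Priya, and Kai: together they cover tiling, plumbing, wiring, drywall, insulation — every task.
Total fee: 7 + 11 + 4 = 22.
No cover costs less than 22.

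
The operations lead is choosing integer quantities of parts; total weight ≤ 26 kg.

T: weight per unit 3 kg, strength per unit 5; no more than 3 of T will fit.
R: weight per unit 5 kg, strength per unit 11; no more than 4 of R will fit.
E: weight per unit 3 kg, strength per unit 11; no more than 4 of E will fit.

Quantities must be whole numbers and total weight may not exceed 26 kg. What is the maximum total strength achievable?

71

Take 1×T, 2×R, and 4×E: weight 25 ≤ 26, strength 1·5 + 2·11 + 4·11 = 71.
E has the best ratio (11/3) and is taken to its limit of 4; remaining capacity is filled optimally with the others.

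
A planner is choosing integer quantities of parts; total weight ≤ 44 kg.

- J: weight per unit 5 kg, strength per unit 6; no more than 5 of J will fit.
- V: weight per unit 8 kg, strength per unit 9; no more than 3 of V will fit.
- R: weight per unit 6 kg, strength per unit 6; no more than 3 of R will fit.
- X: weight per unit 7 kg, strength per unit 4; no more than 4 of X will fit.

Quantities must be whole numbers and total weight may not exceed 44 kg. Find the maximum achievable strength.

2×J, 2×V, and 3×R: weight 44 ≤ 44, strength 2·6 + 2·9 + 3·6 = 48.
4×J and 3×V: weight 44 ≤ 44, strength 4·6 + 3·9 = 51.
Best is 51.

51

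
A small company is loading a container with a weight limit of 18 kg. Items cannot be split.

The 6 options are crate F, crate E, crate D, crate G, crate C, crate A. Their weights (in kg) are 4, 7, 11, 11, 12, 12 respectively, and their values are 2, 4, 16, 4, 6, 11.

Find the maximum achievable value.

20

Take crate E and crate D: weight 7 + 11 = 18 ≤ 18, value 4 + 16 = 20.
No other feasible combination does better.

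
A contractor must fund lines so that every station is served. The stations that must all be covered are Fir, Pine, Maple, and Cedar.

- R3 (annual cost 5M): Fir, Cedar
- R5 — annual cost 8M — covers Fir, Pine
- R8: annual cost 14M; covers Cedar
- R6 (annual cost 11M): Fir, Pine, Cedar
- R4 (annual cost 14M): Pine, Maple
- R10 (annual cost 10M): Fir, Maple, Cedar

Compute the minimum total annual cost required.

Choose R5 and R10: together they cover Fir, Pine, Maple, Cedar — every station.
Total annual cost: 8 + 10 = 18.

18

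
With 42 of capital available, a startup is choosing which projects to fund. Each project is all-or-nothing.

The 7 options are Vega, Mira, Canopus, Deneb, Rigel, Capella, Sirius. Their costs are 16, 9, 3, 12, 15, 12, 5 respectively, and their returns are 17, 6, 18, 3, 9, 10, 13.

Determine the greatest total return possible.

Vega + Canopus + Capella + Sirius: cost 16 + 3 + 12 + 5 = 36 ≤ 42, return 17 + 18 + 10 + 13 = 58.
Vega + Canopus + Rigel + Sirius: cost 16 + 3 + 15 + 5 = 39 ≤ 42, return 17 + 18 + 9 + 13 = 57.
Vega + Mira + Canopus + Sirius: cost 16 + 9 + 3 + 5 = 33 ≤ 42, return 17 + 6 + 18 + 13 = 54.
Best is Vega, Canopus, Capella, and Sirius with total return 58.

58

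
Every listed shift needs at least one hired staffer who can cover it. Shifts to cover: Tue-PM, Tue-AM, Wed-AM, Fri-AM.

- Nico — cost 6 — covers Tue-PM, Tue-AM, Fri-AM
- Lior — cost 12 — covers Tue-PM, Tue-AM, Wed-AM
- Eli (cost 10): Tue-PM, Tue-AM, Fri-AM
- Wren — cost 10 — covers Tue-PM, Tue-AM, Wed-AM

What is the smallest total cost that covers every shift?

Choose Nico and Wren: together they cover Tue-PM, Tue-AM, Wed-AM, Fri-AM — every shift.
Total cost: 6 + 10 = 16.
No cover costs less than 16.

16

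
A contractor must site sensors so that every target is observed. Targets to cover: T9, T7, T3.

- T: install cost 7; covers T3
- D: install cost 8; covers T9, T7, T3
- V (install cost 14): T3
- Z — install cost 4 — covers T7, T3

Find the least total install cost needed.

8

This is an integer covering problem.
The greedy cost-per-new-target heuristic would pick Z and D for 12, but a cheaper cover exists.
D alone covers T9, T7, T3 — every target.
Total install cost: 8.
No cover costs less than 8.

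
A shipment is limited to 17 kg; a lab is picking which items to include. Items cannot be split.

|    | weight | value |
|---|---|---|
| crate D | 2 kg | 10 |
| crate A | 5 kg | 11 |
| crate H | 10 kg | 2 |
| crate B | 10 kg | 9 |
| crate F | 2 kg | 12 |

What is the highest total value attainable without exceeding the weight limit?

Treat it as a binary knapsack problem.
Allowing fractional choices, the relaxed optimum would be about 40.2, but items are indivisible.
crate A + crate B + crate F: weight 5 + 10 + 2 = 17 ≤ 17, value 11 + 9 + 12 = 32.
crate D + crate A + crate F: weight 2 + 5 + 2 = 9 ≤ 17, value 10 + 11 + 12 = 33.
crate D + crate B + crate F: weight 2 + 10 + 2 = 14 ≤ 17, value 10 + 9 + 12 = 31.
Best is crate D, crate A, and crate F with total value 33.

33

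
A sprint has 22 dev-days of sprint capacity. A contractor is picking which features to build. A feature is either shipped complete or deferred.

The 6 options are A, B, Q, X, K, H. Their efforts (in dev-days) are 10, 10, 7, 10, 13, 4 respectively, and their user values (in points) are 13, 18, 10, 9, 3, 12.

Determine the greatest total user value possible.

A + Q + H: effort 10 + 7 + 4 = 21 ≤ 22, user value 13 + 10 + 12 = 35.
B + Q + H: effort 10 + 7 + 4 = 21 ≤ 22, user value 18 + 10 + 12 = 40.
Best is B, Q, and H with total user value 40.

40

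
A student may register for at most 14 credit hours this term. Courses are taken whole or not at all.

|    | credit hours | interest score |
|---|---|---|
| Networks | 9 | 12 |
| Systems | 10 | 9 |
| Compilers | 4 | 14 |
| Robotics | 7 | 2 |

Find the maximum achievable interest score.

26

Allowing fractional choices, the relaxed optimum would be about 26.9, but courses are indivisible.
Systems + Compilers: credit hours 10 + 4 = 14 ≤ 14, interest score 9 + 14 = 23.
Networks + Compilers: credit hours 9 + 4 = 13 ≤ 14, interest score 12 + 14 = 26.
Best is Networks and Compilers with total interest score 26.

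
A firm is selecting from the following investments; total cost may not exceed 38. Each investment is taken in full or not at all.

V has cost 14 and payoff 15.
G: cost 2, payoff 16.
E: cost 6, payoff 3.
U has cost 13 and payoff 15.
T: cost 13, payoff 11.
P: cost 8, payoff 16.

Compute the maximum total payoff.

62

This is a 0-1 knapsack instance.
Take V, G, U, and P: cost 14 + 2 + 13 + 8 = 37 ≤ 38, payoff 15 + 16 + 15 + 16 = 62.
No other feasible combination does better.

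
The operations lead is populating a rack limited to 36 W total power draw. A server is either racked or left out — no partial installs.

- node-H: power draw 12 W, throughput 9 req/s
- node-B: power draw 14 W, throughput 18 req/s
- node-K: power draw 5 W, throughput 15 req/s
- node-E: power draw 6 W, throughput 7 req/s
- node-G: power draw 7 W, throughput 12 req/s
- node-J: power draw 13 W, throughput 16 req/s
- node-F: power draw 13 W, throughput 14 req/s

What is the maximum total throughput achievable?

52

node-B + node-K + node-E + node-G: power draw 14 + 5 + 6 + 7 = 32 ≤ 36, throughput 18 + 15 + 7 + 12 = 52.
node-K + node-E + node-G + node-J: power draw 5 + 6 + 7 + 13 = 31 ≤ 36, throughput 15 + 7 + 12 + 16 = 50.
Best is node-B, node-K, node-E, and node-G with total throughput 52.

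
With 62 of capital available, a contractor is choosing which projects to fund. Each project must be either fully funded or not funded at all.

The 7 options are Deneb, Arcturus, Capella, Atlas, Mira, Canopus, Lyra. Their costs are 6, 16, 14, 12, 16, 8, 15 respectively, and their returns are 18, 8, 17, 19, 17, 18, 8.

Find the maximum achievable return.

89

Allowing fractional choices, the relaxed optimum would be about 92.2, but projects are indivisible.
Deneb + Capella + Atlas + Mira + Canopus: cost 6 + 14 + 12 + 16 + 8 = 56 ≤ 62, return 18 + 17 + 19 + 17 + 18 = 89.
Deneb + Arcturus + Capella + Atlas + Canopus: cost 6 + 16 + 14 + 12 + 8 = 56 ≤ 62, return 18 + 8 + 17 + 19 + 18 = 80.
Deneb + Capella + Atlas + Canopus + Lyra: cost 6 + 14 + 12 + 8 + 15 = 55 ≤ 62, return 18 + 17 + 19 + 18 + 8 = 80.
Best is Deneb, Capella, Atlas, Mira, and Canopus with total return 89.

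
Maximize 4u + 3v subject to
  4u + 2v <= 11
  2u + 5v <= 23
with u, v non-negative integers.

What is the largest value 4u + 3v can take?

13

(u,v)=(1,3) is feasible, giving 13.
(u,v)=(0,4) is feasible, giving 12.
(u,v)=(1,2) is feasible, giving 10.
The best lattice point is (1,3), giving 13.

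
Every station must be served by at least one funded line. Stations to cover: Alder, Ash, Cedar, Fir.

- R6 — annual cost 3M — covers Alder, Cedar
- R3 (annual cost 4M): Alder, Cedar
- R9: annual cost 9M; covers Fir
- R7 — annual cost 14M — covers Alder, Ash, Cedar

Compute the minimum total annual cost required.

23

This is a weighted set-cover instance.
The greedy cost-per-new-station heuristic would pick R6, R9, and R7 for 26, but a cheaper cover exists.
Choose R9 and R7: together they cover Alder, Ash, Cedar, Fir — every station.
Total annual cost: 9 + 14 = 23.
No cover costs less than 23.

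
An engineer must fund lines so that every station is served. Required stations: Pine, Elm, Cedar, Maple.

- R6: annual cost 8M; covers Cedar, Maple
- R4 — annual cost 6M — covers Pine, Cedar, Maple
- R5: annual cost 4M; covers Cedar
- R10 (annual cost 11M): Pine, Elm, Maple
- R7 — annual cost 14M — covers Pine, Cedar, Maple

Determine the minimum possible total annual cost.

15

The greedy cost-per-new-station heuristic would pick R4 and R10 for 17, but a cheaper cover exists.
Choose R5 and R10: together they cover Pine, Elm, Cedar, Maple — every station.
Total annual cost: 4 + 11 = 15.
No cover costs less than 15.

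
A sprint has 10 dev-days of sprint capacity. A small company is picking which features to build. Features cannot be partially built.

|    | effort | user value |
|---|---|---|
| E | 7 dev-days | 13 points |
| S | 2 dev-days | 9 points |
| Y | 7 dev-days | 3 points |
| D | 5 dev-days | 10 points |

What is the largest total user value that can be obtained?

22

Allowing fractional choices, the relaxed optimum would be about 24.6, but features are indivisible.
E: effort 7 ≤ 10, user value 13.
E + S: effort 7 + 2 = 9 ≤ 10, user value 13 + 9 = 22.
S + D: effort 2 + 5 = 7 ≤ 10, user value 9 + 10 = 19.
Best is E and S with total user value 22.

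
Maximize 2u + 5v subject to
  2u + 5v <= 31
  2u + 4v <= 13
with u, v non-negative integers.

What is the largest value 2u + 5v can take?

Relaxing integrality, the LP optimum is 16.25 at (u,v) = (0, 3.25), which is not an integer point.
(u,v)=(0,3): 2·0+5·3=15≤31, 2·0+4·3=12≤13, objective 15.
(u,v)=(1,2): 2·1+5·2=12≤31, 2·1+4·2=10≤13, objective 12.
Maximum is 15 at (u,v)=(0,3).

15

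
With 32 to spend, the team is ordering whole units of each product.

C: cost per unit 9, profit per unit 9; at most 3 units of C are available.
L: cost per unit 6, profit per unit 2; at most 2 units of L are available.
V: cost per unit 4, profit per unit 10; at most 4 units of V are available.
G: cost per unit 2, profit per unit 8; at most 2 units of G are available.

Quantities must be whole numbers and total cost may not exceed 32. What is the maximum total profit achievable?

65

This is a bounded integer knapsack.
1×C, 4×V, and 2×G: cost 29 ≤ 32, profit 1·9 + 4·10 + 2·8 = 65.
2×L, 4×V, and 2×G: cost 32 ≤ 32, profit 2·2 + 4·10 + 2·8 = 60.
Best is 65.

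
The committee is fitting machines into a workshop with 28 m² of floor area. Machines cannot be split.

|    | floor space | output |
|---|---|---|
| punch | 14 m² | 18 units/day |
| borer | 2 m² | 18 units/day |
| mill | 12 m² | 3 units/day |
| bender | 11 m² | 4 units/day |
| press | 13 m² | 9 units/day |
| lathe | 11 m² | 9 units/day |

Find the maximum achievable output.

45

Allowing fractional choices, the relaxed optimum would be about 45.7, but machines are indivisible.
punch + borer + bender: floor space 14 + 2 + 11 = 27 ≤ 28, output 18 + 18 + 4 = 40.
punch + borer + lathe: floor space 14 + 2 + 11 = 27 ≤ 28, output 18 + 18 + 9 = 45.
Best is punch, borer, and lathe with total output 45.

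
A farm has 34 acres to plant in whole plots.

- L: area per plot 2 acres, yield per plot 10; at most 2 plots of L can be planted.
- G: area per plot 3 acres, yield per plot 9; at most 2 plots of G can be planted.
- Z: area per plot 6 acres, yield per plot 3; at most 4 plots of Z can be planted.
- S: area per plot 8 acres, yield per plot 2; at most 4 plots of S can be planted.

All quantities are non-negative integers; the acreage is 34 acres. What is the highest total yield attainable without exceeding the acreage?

50

L has the best ratio (10/2); taking only L gives at most 2×10 = 20 (stopped by the supply cap of 2).
Mixing does better — 2×L, 2×G, and 4×Z: area 34 ≤ 34, yield 2·10 + 2·9 + 4·3 = 50.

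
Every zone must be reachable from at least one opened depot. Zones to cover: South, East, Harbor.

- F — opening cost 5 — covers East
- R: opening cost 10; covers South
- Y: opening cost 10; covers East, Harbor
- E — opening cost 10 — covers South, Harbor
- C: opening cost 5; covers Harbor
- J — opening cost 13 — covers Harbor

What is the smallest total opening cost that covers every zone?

This is a weighted set-cover instance.
Choose F and E: together they cover South, East, Harbor — every zone.
Total opening cost: 5 + 10 = 15.
No cover costs less than 15.

15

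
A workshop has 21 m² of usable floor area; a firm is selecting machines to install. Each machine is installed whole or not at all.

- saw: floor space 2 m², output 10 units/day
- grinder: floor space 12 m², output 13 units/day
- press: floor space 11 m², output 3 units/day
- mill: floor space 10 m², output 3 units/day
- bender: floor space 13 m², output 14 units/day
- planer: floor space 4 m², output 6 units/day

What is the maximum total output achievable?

30

This is a 0-1 knapsack instance.
Allowing fractional choices, the relaxed optimum would be about 32.2, but machines are indivisible.
saw + bender: floor space 2 + 13 = 15 ≤ 21, output 10 + 14 = 24.
saw + grinder + planer: floor space 2 + 12 + 4 = 18 ≤ 21, output 10 + 13 + 6 = 29.
saw + bender + planer: floor space 2 + 13 + 4 = 19 ≤ 21, output 10 + 14 + 6 = 30.
Best is saw, bender, and planer with total output 30.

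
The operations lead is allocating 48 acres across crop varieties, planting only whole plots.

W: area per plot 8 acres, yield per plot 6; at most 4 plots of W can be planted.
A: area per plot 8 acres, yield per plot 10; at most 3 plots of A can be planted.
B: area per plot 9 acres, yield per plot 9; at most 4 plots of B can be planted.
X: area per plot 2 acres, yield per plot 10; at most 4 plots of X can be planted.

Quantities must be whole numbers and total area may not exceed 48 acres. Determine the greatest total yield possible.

82

This is a bounded integer knapsack.
X has the best ratio (10/2); taking only X gives at most 4×10 = 40 (stopped by the supply cap of 4).
Mixing does better — 2×W, 3×A, and 4×X: area 48 ≤ 48, yield 2·6 + 3·10 + 4·10 = 82.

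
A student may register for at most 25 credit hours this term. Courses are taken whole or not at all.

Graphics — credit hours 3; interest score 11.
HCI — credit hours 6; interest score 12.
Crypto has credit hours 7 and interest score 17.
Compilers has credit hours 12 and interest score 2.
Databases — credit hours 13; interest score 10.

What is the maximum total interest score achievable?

40

Take Graphics, HCI, and Crypto: credit hours 3 + 6 + 7 = 16 ≤ 25, interest score 11 + 12 + 17 = 40.
No other feasible combination does better.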